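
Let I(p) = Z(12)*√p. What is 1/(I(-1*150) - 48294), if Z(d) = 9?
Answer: -2683/129573477 - 5*I*√6/259146954 ≈ -2.0706e-5 - 4.7261e-8*I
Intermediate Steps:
I(p) = 9*√p
1/(I(-1*150) - 48294) = 1/(9*√(-1*150) - 48294) = 1/(9*√(-150) - 48294) = 1/(9*(5*I*√6) - 48294) = 1/(45*I*√6 - 48294) = 1/(-48294 + 45*I*√6)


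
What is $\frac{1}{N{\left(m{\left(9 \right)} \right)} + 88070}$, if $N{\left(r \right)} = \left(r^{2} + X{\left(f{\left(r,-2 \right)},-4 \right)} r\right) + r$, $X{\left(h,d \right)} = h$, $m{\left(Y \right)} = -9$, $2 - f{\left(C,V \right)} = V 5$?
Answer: $\frac{1}{88034} \approx 1.1359 \cdot 10^{-5}$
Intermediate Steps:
$f{\left(C,V \right)} = 2 - 5 V$ ($f{\left(C,V \right)} = 2 - V 5 = 2 - 5 V$)
$N{\left(r \right)} = r^{2} + 13 r$ ($N{\left(r \right)} = \left(r^{2} + \left(2 - -10\right) r\right) + r = \left(r^{2} + \left(2 + 10\right) r\right) + r = \left(r^{2} + 12 r\right) + r = r^{2} + 13 r$)
$\frac{1}{N{\left(m{\left(9 \right)} \right)} + 88070} = \frac{1}{- 9 \left(13 - 9\right) + 88070} = \frac{1}{\left(-9\right) 4 + 88070} = \frac{1}{-36 + 88070} = \frac{1}{88034}$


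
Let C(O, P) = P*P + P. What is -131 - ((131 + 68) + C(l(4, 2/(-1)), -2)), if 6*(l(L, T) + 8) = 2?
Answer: -332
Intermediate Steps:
l(L, T) = -23/3 (l(L, T) = -8 + (⅙)*2 = -8 + ⅓ = -23/3)
C(O, P) = P + P² (C(O, P) = P² + P = P + P²)
-131 - ((131 + 68) + C(l(4, 2/(-1)), -2)) = -131 - ((131 + 68) - 2*(1 - 2)) = -131 - (199 - 2*(-1)) = -131 - (199 + 2) = -131 - 1*201 = -131 - 201 = -332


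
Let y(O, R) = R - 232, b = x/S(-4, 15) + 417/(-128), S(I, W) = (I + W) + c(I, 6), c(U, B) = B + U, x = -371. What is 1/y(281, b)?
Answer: -1664/438957 ≈ -0.0037908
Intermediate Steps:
S(I, W) = 6 + W + 2*I (S(I, W) = (I + W) + (6 + I) = 6 + W + 2*I)
b = -52909/1664 (b = -371/(6 + 15 + 2*(-4)) + 417/(-128) = -371/(6 + 15 - 8) + 417*(-1/128) = -371/13 - 417/128 = -52909/1664 ≈ -31.796)
y(O, R) = -232 + R
1/y(281, b) = 1/(-232 - 52909/1664) = 1/(-438957/1664) = -1664/438957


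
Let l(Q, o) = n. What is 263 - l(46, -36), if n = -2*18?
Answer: 299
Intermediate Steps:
n = -36
l(Q, o) = -36
263 - l(46, -36) = 263 - 1*(-36) = 263 + 36 = 299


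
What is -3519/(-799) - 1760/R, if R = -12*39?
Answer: 44899/5499 ≈ 8.1649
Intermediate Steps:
R = -468
-3519/(-799) - 1760/R = -3519/(-799) - 1760/(-468) = -3519*(-1/799) - 1760*(-1/468) = 207/47 + 440/117 = 44899/5499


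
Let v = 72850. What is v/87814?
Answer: 36425/43907 ≈ 0.82959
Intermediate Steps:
v/87814 = 72850/87814 = 72850*(1/87814) = 36425/43907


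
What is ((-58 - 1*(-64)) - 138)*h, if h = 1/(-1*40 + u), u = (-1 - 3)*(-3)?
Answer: 33/7 ≈ 4.7143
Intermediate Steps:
u = 12 (u = -4*(-3) = 12)
h = -1/28 (h = 1/(-1*40 + 12) = 1/(-40 + 12) = 1/(-28) = -1/28 ≈ -0.035714)
((-58 - 1*(-64)) - 138)*h = ((-58 - 1*(-64)) - 138)*(-1/28) = ((-58 + 64) - 138)*(-1/28) = (6 - 138)*(-1/28) = -132*(-1/28) = 33/7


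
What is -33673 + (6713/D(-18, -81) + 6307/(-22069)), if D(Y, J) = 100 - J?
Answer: -134359420467/3994489 ≈ -33636.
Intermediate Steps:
-33673 + (6713/D(-18, -81) + 6307/(-22069)) = -33673 + (6713/(100 - 1*(-81)) + 6307/(-22069)) = -33673 + (6713/(100 + 81) + 6307*(-1/22069)) = -33673 + (6713/181 - 6307/22069) = -33673 + 147007630/3994489 = -134359420467/3994489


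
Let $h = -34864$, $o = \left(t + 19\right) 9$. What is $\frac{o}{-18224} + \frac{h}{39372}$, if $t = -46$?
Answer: $- \frac{9202855}{10551696} \approx -0.87217$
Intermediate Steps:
$o = -243$ ($o = \left(-46 + 19\right) 9 = \left(-27\right) 9 = -243$)
$\frac{o}{-18224} + \frac{h}{39372} = - \frac{243}{-18224} - \frac{34864}{39372} = \left(-243\right) \left(- \frac{1}{18224}\right) - \frac{8716}{9843} = \frac{243}{18224} - \frac{8716}{9843} = - \frac{9202855}{10551696}$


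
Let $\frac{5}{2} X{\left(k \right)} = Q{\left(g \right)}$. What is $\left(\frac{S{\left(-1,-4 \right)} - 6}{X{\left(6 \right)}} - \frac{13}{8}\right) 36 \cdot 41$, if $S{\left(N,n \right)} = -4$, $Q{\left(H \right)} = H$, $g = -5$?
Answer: $\frac{9963}{2} \approx 4981.5$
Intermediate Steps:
$X{\left(k \right)} = -2$ ($X{\left(k \right)} = \frac{2}{5} \left(-5\right) = -2$)
$\left(\frac{S{\left(-1,-4 \right)} - 6}{X{\left(6 \right)}} - \frac{13}{8}\right) 36 \cdot 41 = \left(\frac{-4 - 6}{-2} - \frac{13}{8}\right) 36 \cdot 41 = \left(\left(-4 - 6\right) \left(- \frac{1}{2}\right) - \frac{13}{8}\right) 36 \cdot 41 = \left(\left(-10\right) \left(- \frac{1}{2}\right) - \frac{13}{8}\right) 36 \cdot 41 = \left(5 - \frac{13}{8}\right) 36 \cdot 41 = \frac{27}{8} \cdot 36 \cdot 41 = \frac{243}{2} \cdot 41 = \frac{9963}{2}$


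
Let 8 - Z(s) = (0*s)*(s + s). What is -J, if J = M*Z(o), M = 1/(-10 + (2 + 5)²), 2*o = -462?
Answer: -8/39 ≈ -0.20513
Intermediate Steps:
o = -231 (o = (½)*(-462) = -231)
M = 1/39 (M = 1/(-10 + 7²) = 1/(-10 + 49) = 1/39 ≈ 0.025641)
Z(s) = 8 (Z(s) = 8 - 0*s*(s + s) = 8 - 0*2*s = 8 - 1*0 = 8 + 0 = 8)
J = 8/39 (J = (1/39)*8 = 8/39 ≈ 0.20513)
-J = -1*8/39 = -8/39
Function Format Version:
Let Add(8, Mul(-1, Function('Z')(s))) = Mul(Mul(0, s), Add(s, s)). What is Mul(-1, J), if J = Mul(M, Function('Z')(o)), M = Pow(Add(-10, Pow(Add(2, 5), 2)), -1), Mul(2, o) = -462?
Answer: Rational(-8, 39) ≈ -0.20513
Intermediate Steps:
o = -231 (o = Mul(Rational(1, 2), -462) = -231)
M = Rational(1, 39) (M = Pow(Add(-10, Pow(7, 2)), -1) = Pow(Add(-10, 49), -1) = Pow(39, -1) = Rational(1, 39) ≈ 0.025641)
Function('Z')(s) = 8 (Function('Z')(s) = Add(8, Mul(-1, Mul(Mul(0, s), Add(s, s)))) = Add(8, Mul(-1, Mul(0, Mul(2, s)))) = Add(8, Mul(-1, 0)) = Add(8, 0) = 8)
J = Rational(8, 39) (J = Mul(Rational(1, 39), 8) = Rational(8, 39) ≈ 0.20513)
Mul(-1, J) = Mul(-1, Rational(8, 39)) = Rational(-8, 39)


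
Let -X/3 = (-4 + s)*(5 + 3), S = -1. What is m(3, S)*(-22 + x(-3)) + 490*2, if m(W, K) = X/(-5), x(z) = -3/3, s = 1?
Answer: 6556/5 ≈ 1311.2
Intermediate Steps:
x(z) = -1 (x(z) = -3*1/3 = -1)
X = 72 (X = -3*(-4 + 1)*(5 + 3) = -(-9)*8 = -3*(-24) = 72)
m(W, K) = -72/5 (m(W, K) = 72/(-5) = 72*(-1/5) = -72/5)
m(3, S)*(-22 + x(-3)) + 490*2 = -72*(-22 - 1)/5 + 490*2 = -72/5*(-23) + 980 = 1656/5 + 980 = 6556/5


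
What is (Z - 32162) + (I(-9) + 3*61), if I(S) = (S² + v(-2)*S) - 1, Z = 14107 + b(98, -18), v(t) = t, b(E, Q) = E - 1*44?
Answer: -17720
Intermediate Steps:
b(E, Q) = -44 + E (b(E, Q) = E - 44 = -44 + E)
Z = 14161 (Z = 14107 + (-44 + 98) = 14107 + 54 = 14161)
I(S) = -1 + S² - 2*S (I(S) = (S² - 2*S) - 1 = -1 + S² - 2*S)
(Z - 32162) + (I(-9) + 3*61) = (14161 - 32162) + ((-1 + (-9)² - 2*(-9)) + 3*61) = -18001 + ((-1 + 81 + 18) + 183) = -18001 + (98 + 183) = -18001 + 281 = -17720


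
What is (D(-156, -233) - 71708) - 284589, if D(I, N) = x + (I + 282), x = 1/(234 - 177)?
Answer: -20301746/57 ≈ -3.5617e+5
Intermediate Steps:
x = 1/57 ≈ 0.017544
D(I, N) = 16075/57 + I (D(I, N) = 1/57 + (I + 282) = 1/57 + (282 + I) = 16075/57 + I)
(D(-156, -233) - 71708) - 284589 = ((16075/57 - 156) - 71708) - 284589 = (7183/57 - 71708) - 284589 = -4080173/57 - 284589 = -20301746/57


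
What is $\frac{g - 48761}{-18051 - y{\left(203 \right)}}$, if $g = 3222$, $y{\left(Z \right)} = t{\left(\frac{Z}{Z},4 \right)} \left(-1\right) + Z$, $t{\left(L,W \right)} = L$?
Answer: $\frac{45539}{18253} \approx 2.4949$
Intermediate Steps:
$y{\left(Z \right)} = -1 + Z$ ($y{\left(Z \right)} = \frac{Z}{Z} \left(-1\right) + Z = 1 \left(-1\right) + Z = -1 + Z$)
$\frac{g - 48761}{-18051 - y{\left(203 \right)}} = \frac{3222 - 48761}{-18051 - \left(-1 + 203\right)} = - \frac{45539}{-18051 - 202} = - \frac{45539}{-18253} = \left(-45539\right) \left(- \frac{1}{18253}\right) = \frac{45539}{18253}$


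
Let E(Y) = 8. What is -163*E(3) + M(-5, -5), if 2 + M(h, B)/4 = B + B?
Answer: -1352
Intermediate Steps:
M(h, B) = -8 + 8*B (M(h, B) = -8 + 4*(B + B) = -8 + 4*(2*B) = -8 + 8*B)
-163*E(3) + M(-5, -5) = -163*8 + (-8 + 8*(-5)) = -1304 + (-8 - 40) = -1304 - 48 = -1352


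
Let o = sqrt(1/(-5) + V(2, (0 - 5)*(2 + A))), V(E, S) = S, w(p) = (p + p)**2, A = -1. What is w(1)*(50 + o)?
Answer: 200 + 4*I*sqrt(130)/5 ≈ 200.0 + 9.1214*I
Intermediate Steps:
w(p) = 4*p**2 (w(p) = (2*p)**2 = 4*p**2)
o = I*sqrt(130)/5 (o = sqrt(1/(-5) + (0 - 5)*(2 - 1)) = sqrt(-1/5 - 5*1) = sqrt(-1/5 - 5) = sqrt(-26/5) = I*sqrt(130)/5 ≈ 2.2803*I)
w(1)*(50 + o) = (4*1**2)*(50 + I*sqrt(130)/5) = (4*1)*(50 + I*sqrt(130)/5) = 4*(50 + I*sqrt(130)/5) = 200 + 4*I*sqrt(130)/5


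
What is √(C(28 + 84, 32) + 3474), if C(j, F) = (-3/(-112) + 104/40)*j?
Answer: √94205/5 ≈ 61.386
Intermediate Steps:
C(j, F) = 1471*j/560 (C(j, F) = (-3*(-1/112) + 104*(1/40))*j = (3/112 + 13/5)*j = 1471*j/560)
√(C(28 + 84, 32) + 3474) = √(1471*(28 + 84)/560 + 3474) = √((1471/560)*112 + 3474) = √(1471/5 + 3474) = √(18841/5) = √94205/5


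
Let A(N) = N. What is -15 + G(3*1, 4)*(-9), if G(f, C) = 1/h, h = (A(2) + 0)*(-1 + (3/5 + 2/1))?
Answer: -285/16 ≈ -17.813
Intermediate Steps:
h = 16/5 (h = (2 + 0)*(-1 + (3/5 + 2/1)) = 2*(-1 + (3*(⅕) + 2*1)) = 2*(-1 + (⅗ + 2)) = 2*(-1 + 13/5) = 2*(8/5) = 16/5 ≈ 3.2000)
G(f, C) = 5/16 (G(f, C) = 1/(16/5) = 5/16)
-15 + G(3*1, 4)*(-9) = -15 + (5/16)*(-9) = -15 - 45/16 = -285/16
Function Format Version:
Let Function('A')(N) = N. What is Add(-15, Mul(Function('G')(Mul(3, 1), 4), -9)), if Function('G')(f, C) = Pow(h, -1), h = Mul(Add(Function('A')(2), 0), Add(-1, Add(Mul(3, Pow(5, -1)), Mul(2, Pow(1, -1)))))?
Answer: Rational(-285, 16) ≈ -17.813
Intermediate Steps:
h = Rational(16, 5) (h = Mul(Add(2, 0), Add(-1, Add(Mul(3, Pow(5, -1)), Mul(2, Pow(1, -1))))) = Mul(2, Add(-1, Add(Mul(3, Rational(1, 5)), Mul(2, 1)))) = Mul(2, Add(-1, Add(Rational(3, 5), 2))) = Mul(2, Add(-1, Rational(13, 5))) = Mul(2, Rational(8, 5)) = Rational(16, 5) ≈ 3.2000)
Function('G')(f, C) = Rational(5, 16) (Function('G')(f, C) = Pow(Rational(16, 5), -1) = Rational(5, 16))
Add(-15, Mul(Function('G')(Mul(3, 1), 4), -9)) = Add(-15, Mul(Rational(5, 16), -9)) = Add(-15, Rational(-45, 16)) = Rational(-285, 16)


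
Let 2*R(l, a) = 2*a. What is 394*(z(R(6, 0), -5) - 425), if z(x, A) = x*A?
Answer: -167450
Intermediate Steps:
R(l, a) = a (R(l, a) = (2*a)/2 = a)
z(x, A) = A*x
394*(z(R(6, 0), -5) - 425) = 394*(-5*0 - 425) = 394*(0 - 425) = 394*(-425) = -167450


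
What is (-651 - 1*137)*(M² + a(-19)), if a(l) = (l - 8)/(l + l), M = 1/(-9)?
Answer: -876650/1539 ≈ -569.62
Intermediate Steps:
M = -⅑ ≈ -0.11111
a(l) = (-8 + l)/(2*l) (a(l) = (-8 + l)/((2*l)) = (-8 + l)*(1/(2*l)) = (-8 + l)/(2*l))
(-651 - 1*137)*(M² + a(-19)) = (-651 - 1*137)*((-⅑)² + (½)*(-8 - 19)/(-19)) = (-651 - 137)*(1/81 + (½)*(-1/19)*(-27)) = -788*(1/81 + 27/38) = -788*2225/3078 = -876650/1539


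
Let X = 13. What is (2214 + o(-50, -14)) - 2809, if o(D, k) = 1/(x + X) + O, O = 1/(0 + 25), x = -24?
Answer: -163639/275 ≈ -595.05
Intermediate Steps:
O = 1/25 ≈ 0.040000
o(D, k) = -14/275 (o(D, k) = 1/(-24 + 13) + 1/25 = 1/(-11) + 1/25 = -1/11 + 1/25 = -14/275)
(2214 + o(-50, -14)) - 2809 = (2214 - 14/275) - 2809 = 608836/275 - 2809 = -163639/275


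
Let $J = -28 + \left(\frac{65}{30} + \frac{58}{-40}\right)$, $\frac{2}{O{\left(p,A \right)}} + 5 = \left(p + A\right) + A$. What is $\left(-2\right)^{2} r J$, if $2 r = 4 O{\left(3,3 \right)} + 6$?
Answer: $- \frac{6548}{15} \approx -436.53$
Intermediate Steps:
$O{\left(p,A \right)} = \frac{2}{-5 + p + 2 A}$ ($O{\left(p,A \right)} = \frac{2}{-5 + \left(\left(p + A\right) + A\right)} = \frac{2}{-5 + \left(\left(A + p\right) + A\right)} = \frac{2}{-5 + \left(p + 2 A\right)} = \frac{2}{-5 + p + 2 A}$)
$r = 4$ ($r = \frac{4 \frac{2}{-5 + 3 + 2 \cdot 3} + 6}{2} = \frac{4 \frac{2}{-5 + 3 + 6} + 6}{2} = \frac{4 \cdot \frac{2}{4} + 6}{2} = \frac{4 \cdot 2 \cdot \frac{1}{4} + 6}{2} = \frac{4 \cdot \frac{1}{2} + 6}{2} = \frac{2 + 6}{2} = \frac{1}{2} \cdot 8 = 4$)
$J = - \frac{1637}{60}$ ($J = -28 + \left(65 \cdot \frac{1}{30} + 58 \left(- \frac{1}{40}\right)\right) = -28 + \left(\frac{13}{6} - \frac{29}{20}\right) = -28 + \frac{43}{60} = - \frac{1637}{60} \approx -27.283$)
$\left(-2\right)^{2} r J = \left(-2\right)^{2} \cdot 4 \left(- \frac{1637}{60}\right) = 4 \cdot 4 \left(- \frac{1637}{60}\right) = 16 \left(- \frac{1637}{60}\right) = - \frac{6548}{15}$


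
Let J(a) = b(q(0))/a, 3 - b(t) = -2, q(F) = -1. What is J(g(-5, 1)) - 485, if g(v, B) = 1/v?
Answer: -510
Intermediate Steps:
b(t) = 5 (b(t) = 3 - 1*(-2) = 3 + 2 = 5)
J(a) = 5/a
J(g(-5, 1)) - 485 = 5/(1/(-5)) - 485 = 5/(-⅕) - 485 = 5*(-5) - 485 = -25 - 485 = -510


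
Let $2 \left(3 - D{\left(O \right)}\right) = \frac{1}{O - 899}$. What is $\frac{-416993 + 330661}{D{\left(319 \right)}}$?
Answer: $- \frac{100145120}{3481} \approx -28769.0$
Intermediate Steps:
$D{\left(O \right)} = 3 - \frac{1}{2 \left(-899 + O\right)}$ ($D{\left(O \right)} = 3 - \frac{1}{2 \left(O - 899\right)} = 3 - \frac{1}{2 \left(-899 + O\right)}$)
$\frac{-416993 + 330661}{D{\left(319 \right)}} = \frac{-416993 + 330661}{\frac{1}{2} \frac{1}{-899 + 319} \left(-5395 + 6 \cdot 319\right)} = - \frac{86332}{\frac{1}{2} \frac{1}{-580} \left(-5395 + 1914\right)} = - \frac{86332}{\frac{1}{2} \left(- \frac{1}{580}\right) \left(-3481\right)} = - \frac{86332}{\frac{3481}{1160}} = \left(-86332\right) \frac{1160}{3481} = - \frac{100145120}{3481}$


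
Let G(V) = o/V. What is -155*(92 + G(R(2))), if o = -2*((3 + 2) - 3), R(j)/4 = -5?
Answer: -14291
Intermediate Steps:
R(j) = -20 (R(j) = 4*(-5) = -20)
o = -4 (o = -2*(5 - 3) = -2*2 = -4)
G(V) = -4/V
-155*(92 + G(R(2))) = -155*(92 - 4/(-20)) = -155*(92 - 4*(-1/20)) = -155*(92 + ⅕) = -155*461/5 = -14291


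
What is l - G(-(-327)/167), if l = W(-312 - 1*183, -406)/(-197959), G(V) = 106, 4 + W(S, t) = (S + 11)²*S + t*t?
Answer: 94808234/197959 ≈ 478.93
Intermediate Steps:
W(S, t) = -4 + t² + S*(11 + S)² (W(S, t) = -4 + ((S + 11)²*S + t*t) = -4 + ((11 + S)²*S + t²) = -4 + (S*(11 + S)² + t²) = -4 + (t² + S*(11 + S)²) = -4 + t² + S*(11 + S)²)
l = 115791888/197959 (l = (-4 + (-406)² + (-312 - 1*183)*(11 + (-312 - 1*183))²)/(-197959) = (-4 + 164836 + (-312 - 183)*(11 + (-312 - 183))²)*(-1/197959) = (-4 + 164836 - 495*(11 - 495)²)*(-1/197959) = (-4 + 164836 - 495*(-484)²)*(-1/197959) = (-4 + 164836 - 495*234256)*(-1/197959) = (-4 + 164836 - 115956720)*(-1/197959) = -115791888*(-1/197959) = 115791888/197959 ≈ 584.93)
l - G(-(-327)/167) = 115791888/197959 - 1*106 = 115791888/197959 - 106 = 94808234/197959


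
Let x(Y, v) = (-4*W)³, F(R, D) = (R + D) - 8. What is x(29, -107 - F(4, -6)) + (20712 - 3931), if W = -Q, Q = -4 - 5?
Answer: -29875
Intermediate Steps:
Q = -9
F(R, D) = -8 + D + R (F(R, D) = (D + R) - 8 = -8 + D + R)
W = 9 (W = -1*(-9) = 9)
x(Y, v) = -46656 (x(Y, v) = (-4*9)³ = (-36)³ = -46656)
x(29, -107 - F(4, -6)) + (20712 - 3931) = -46656 + (20712 - 3931) = -46656 + 16781 = -29875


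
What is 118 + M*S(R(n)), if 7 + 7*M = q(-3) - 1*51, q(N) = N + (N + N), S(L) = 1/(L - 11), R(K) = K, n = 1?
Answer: 8327/70 ≈ 118.96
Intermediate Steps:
S(L) = 1/(-11 + L)
q(N) = 3*N (q(N) = N + 2*N = 3*N)
M = -67/7 (M = -1 + (3*(-3) - 1*51)/7 = -1 + (-9 - 51)/7 = -1 + (⅐)*(-60) = -1 - 60/7 = -67/7 ≈ -9.5714)
118 + M*S(R(n)) = 118 - 67/(7*(-11 + 1)) = 118 - 67/7/(-10) = 118 - 67/7*(-⅒) = 118 + 67/70 = 8327/70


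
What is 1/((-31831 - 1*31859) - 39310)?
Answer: -1/103000 ≈ -9.7087e-6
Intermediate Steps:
1/((-31831 - 1*31859) - 39310) = 1/((-31831 - 31859) - 39310) = 1/(-63690 - 39310) = 1/(-103000) = -1/103000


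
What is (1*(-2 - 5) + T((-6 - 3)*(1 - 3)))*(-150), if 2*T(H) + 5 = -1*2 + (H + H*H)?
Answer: -24075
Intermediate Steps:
T(H) = -7/2 + H/2 + H²/2 (T(H) = -5/2 + (-1*2 + (H + H*H))/2 = -5/2 + (-2 + (H + H²))/2 = -5/2 + (-2 + H + H²)/2 = -5/2 + (-1 + H/2 + H²/2) = -7/2 + H/2 + H²/2)
(1*(-2 - 5) + T((-6 - 3)*(1 - 3)))*(-150) = (1*(-2 - 5) + (-7/2 + ((-6 - 3)*(1 - 3))/2 + ((-6 - 3)*(1 - 3))²/2))*(-150) = (1*(-7) + (-7/2 + (-9*(-2))/2 + (-9*(-2))²/2))*(-150) = (-7 + (-7/2 + (½)*18 + (½)*18²))*(-150) = (-7 + (-7/2 + 9 + (½)*324))*(-150) = (-7 + (-7/2 + 9 + 162))*(-150) = (-7 + 335/2)*(-150) = (321/2)*(-150) = -24075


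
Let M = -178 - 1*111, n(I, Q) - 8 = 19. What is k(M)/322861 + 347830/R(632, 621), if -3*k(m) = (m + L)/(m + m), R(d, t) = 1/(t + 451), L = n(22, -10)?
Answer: 104375004488720989/279920487 ≈ 3.7287e+8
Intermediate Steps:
n(I, Q) = 27 (n(I, Q) = 8 + 19 = 27)
L = 27
M = -289 (M = -178 - 111 = -289)
R(d, t) = 1/(451 + t)
k(m) = -(27 + m)/(6*m) (k(m) = -(m + 27)/(3*(m + m)) = -(27 + m)/(3*(2*m)) = -(27 + m)*1/(2*m)/3 = -(27 + m)/(6*m))
k(M)/322861 + 347830/R(632, 621) = ((⅙)*(-27 - 1*(-289))/(-289))/322861 + 347830/(1/(451 + 621)) = ((⅙)*(-1/289)*(-27 + 289))*(1/322861) + 347830/(1/1072) = ((⅙)*(-1/289)*262)*(1/322861) + 347830/(1/1072) = -131/867*1/322861 + 347830*1072 = -131/279920487 + 372873760 = 104375004488720989/279920487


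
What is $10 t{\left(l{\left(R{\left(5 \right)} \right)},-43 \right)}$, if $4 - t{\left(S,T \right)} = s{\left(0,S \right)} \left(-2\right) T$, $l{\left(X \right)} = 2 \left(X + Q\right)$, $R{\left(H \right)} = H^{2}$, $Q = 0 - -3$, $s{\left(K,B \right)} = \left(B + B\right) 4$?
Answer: $-385240$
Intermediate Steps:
$s{\left(K,B \right)} = 8 B$ ($s{\left(K,B \right)} = 2 B 4 = 8 B$)
$Q = 3$ ($Q = 0 + 3 = 3$)
$l{\left(X \right)} = 6 + 2 X$ ($l{\left(X \right)} = 2 \left(X + 3\right) = 2 \left(3 + X\right) = 6 + 2 X$)
$t{\left(S,T \right)} = 4 + 16 S T$ ($t{\left(S,T \right)} = 4 - 8 S \left(-2\right) T = 4 - - 16 S T = 4 + 16 S T$)
$10 t{\left(l{\left(R{\left(5 \right)} \right)},-43 \right)} = 10 \left(4 + 16 \left(6 + 2 \cdot 5^{2}\right) \left(-43\right)\right) = 10 \left(4 + 16 \left(6 + 2 \cdot 25\right) \left(-43\right)\right) = 10 \left(4 + 16 \left(6 + 50\right) \left(-43\right)\right) = 10 \left(4 + 16 \cdot 56 \left(-43\right)\right) = 10 \left(4 - 38528\right) = 10 \left(-38524\right) = -385240$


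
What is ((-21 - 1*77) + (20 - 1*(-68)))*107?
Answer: -1070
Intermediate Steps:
((-21 - 1*77) + (20 - 1*(-68)))*107 = ((-21 - 77) + (20 + 68))*107 = (-98 + 88)*107 = -10*107 = -1070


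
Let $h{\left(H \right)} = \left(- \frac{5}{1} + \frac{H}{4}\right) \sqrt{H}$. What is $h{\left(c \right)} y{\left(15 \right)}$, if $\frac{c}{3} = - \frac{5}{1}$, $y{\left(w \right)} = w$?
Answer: $- \frac{525 i \sqrt{15}}{4} \approx - 508.33 i$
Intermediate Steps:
$c = -15$ ($c = 3 \left(- \frac{5}{1}\right) = 3 \left(\left(-5\right) 1\right) = 3 \left(-5\right) = -15$)
$h{\left(H \right)} = \sqrt{H} \left(-5 + \frac{H}{4}\right)$ ($h{\left(H \right)} = \left(\left(-5\right) 1 + H \frac{1}{4}\right) \sqrt{H} = \left(-5 + \frac{H}{4}\right) \sqrt{H} = \sqrt{H} \left(-5 + \frac{H}{4}\right)$)
$h{\left(c \right)} y{\left(15 \right)} = \frac{\sqrt{-15} \left(-20 - 15\right)}{4} \cdot 15 = \frac{1}{4} i \sqrt{15} \left(-35\right) 15 = - \frac{35 i \sqrt{15}}{4} \cdot 15 = - \frac{525 i \sqrt{15}}{4}$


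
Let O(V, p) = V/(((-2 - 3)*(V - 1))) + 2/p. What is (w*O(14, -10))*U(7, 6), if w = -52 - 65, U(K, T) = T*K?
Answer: 10206/5 ≈ 2041.2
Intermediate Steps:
U(K, T) = K*T
w = -117
O(V, p) = 2/p + V/(5 - 5*V) (O(V, p) = V/((-5*(-1 + V))) + 2/p = V/(5 - 5*V) + 2/p = 2/p + V/(5 - 5*V))
(w*O(14, -10))*U(7, 6) = (-117*(-10 + 10*14 - 1*14*(-10))/(5*(-10)*(-1 + 14)))*(7*6) = -117*(-1)*(-10 + 140 + 140)/(5*10*13)*42 = -117*(-1)*270/(5*10*13)*42 = -117*(-27/65)*42 = (243/5)*42 = 10206/5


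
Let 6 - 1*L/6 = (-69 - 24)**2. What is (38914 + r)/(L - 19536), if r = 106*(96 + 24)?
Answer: -25817/35697 ≈ -0.72323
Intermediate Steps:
r = 12720 (r = 106*120 = 12720)
L = -51858 (L = 36 - 6*(-69 - 24)**2 = 36 - 6*(-93)**2 = 36 - 6*8649 = 36 - 51894 = -51858)
(38914 + r)/(L - 19536) = (38914 + 12720)/(-51858 - 19536) = 51634/(-71394) = 51634*(-1/71394) = -25817/35697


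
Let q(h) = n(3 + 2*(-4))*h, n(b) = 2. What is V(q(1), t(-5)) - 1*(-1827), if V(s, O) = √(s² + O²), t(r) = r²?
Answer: 1827 + √629 ≈ 1852.1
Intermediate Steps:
q(h) = 2*h
V(s, O) = √(O² + s²)
V(q(1), t(-5)) - 1*(-1827) = √(((-5)²)² + (2*1)²) - 1*(-1827) = √(25² + 2²) + 1827 = √(625 + 4) + 1827 = √629 + 1827 = 1827 + √629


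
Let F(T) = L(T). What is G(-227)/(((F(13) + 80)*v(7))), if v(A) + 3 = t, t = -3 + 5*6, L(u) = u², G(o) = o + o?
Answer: -227/2988 ≈ -0.075971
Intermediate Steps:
G(o) = 2*o
F(T) = T²
t = 27 (t = -3 + 30 = 27)
v(A) = 24 (v(A) = -3 + 27 = 24)
G(-227)/(((F(13) + 80)*v(7))) = (2*(-227))/(((13² + 80)*24)) = -454*1/(24*(169 + 80)) = -454/(249*24) = -454/5976 = -454*1/5976 = -227/2988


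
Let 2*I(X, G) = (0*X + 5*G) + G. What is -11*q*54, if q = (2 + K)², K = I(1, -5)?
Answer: -100386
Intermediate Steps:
I(X, G) = 3*G (I(X, G) = ((0*X + 5*G) + G)/2 = ((0 + 5*G) + G)/2 = (5*G + G)/2 = (6*G)/2 = 3*G)
K = -15 (K = 3*(-5) = -15)
q = 169 (q = (2 - 15)² = (-13)² = 169)
-11*q*54 = -11*169*54 = -1859*54 = -100386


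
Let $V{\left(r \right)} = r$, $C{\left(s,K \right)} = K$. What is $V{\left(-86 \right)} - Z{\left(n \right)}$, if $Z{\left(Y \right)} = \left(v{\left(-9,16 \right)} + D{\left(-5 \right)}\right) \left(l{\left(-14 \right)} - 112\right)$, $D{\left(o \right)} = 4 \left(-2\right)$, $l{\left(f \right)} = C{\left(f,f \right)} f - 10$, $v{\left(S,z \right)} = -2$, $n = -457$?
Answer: $654$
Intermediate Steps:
$l{\left(f \right)} = -10 + f^{2}$ ($l{\left(f \right)} = f f - 10 = f^{2} - 10 = -10 + f^{2}$)
$D{\left(o \right)} = -8$
$Z{\left(Y \right)} = -740$ ($Z{\left(Y \right)} = \left(-2 - 8\right) \left(\left(-10 + \left(-14\right)^{2}\right) - 112\right) = - 10 \left(\left(-10 + 196\right) - 112\right) = - 10 \left(186 - 112\right) = \left(-10\right) 74 = -740$)
$V{\left(-86 \right)} - Z{\left(n \right)} = -86 - -740 = -86 + 740 = 654$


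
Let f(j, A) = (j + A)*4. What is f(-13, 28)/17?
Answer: 60/17 ≈ 3.5294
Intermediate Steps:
f(j, A) = 4*A + 4*j (f(j, A) = (A + j)*4 = 4*A + 4*j)
f(-13, 28)/17 = (4*28 + 4*(-13))/17 = (112 - 52)*(1/17) = 60*(1/17) = 60/17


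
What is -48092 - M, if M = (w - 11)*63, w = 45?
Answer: -50234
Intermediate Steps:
M = 2142 (M = (45 - 11)*63 = 34*63 = 2142)
-48092 - M = -48092 - 1*2142 = -48092 - 2142 = -50234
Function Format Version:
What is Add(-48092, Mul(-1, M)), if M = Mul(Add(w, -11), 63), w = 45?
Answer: -50234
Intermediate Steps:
M = 2142 (M = Mul(Add(45, -11), 63) = Mul(34, 63) = 2142)
Add(-48092, Mul(-1, M)) = Add(-48092, Mul(-1, 2142)) = Add(-48092, -2142) = -50234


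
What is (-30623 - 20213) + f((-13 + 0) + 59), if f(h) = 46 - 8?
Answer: -50798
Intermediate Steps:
f(h) = 38
(-30623 - 20213) + f((-13 + 0) + 59) = (-30623 - 20213) + 38 = -50836 + 38 = -50798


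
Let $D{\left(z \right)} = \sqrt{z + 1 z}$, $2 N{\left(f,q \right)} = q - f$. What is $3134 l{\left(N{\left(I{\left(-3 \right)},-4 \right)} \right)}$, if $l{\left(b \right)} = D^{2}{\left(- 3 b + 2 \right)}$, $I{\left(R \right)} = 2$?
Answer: $68948$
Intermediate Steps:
$N{\left(f,q \right)} = \frac{q}{2} - \frac{f}{2}$ ($N{\left(f,q \right)} = \frac{q - f}{2} = \frac{q}{2} - \frac{f}{2}$)
$D{\left(z \right)} = \sqrt{2} \sqrt{z}$ ($D{\left(z \right)} = \sqrt{z + z} = \sqrt{2 z} = \sqrt{2} \sqrt{z}$)
$l{\left(b \right)} = 4 - 6 b$ ($l{\left(b \right)} = \left(\sqrt{2} \sqrt{- 3 b + 2}\right)^{2} = \left(\sqrt{2} \sqrt{2 - 3 b}\right)^{2} = 4 - 6 b$)
$3134 l{\left(N{\left(I{\left(-3 \right)},-4 \right)} \right)} = 3134 \left(4 - 6 \left(\frac{1}{2} \left(-4\right) - 1\right)\right) = 3134 \left(4 - 6 \left(-2 - 1\right)\right) = 3134 \left(4 - -18\right) = 3134 \left(4 + 18\right) = 3134 \cdot 22 = 68948$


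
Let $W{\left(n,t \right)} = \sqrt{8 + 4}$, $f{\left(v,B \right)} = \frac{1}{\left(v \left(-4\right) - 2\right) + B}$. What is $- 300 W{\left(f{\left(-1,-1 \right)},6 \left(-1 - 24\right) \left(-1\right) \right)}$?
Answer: $- 600 \sqrt{3} \approx -1039.2$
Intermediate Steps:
$f{\left(v,B \right)} = \frac{1}{-2 + B - 4 v}$ ($f{\left(v,B \right)} = \frac{1}{\left(- 4 v - 2\right) + B} = \frac{1}{\left(-2 - 4 v\right) + B} = \frac{1}{-2 + B - 4 v}$)
$W{\left(n,t \right)} = 2 \sqrt{3}$ ($W{\left(n,t \right)} = \sqrt{12} = 2 \sqrt{3}$)
$- 300 W{\left(f{\left(-1,-1 \right)},6 \left(-1 - 24\right) \left(-1\right) \right)} = - 300 \cdot 2 \sqrt{3} = - 600 \sqrt{3}$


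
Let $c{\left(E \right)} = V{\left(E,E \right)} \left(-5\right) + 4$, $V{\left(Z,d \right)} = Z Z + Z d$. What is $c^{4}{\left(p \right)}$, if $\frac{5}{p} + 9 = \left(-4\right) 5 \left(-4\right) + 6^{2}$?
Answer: $\frac{4303293497113629456}{17181861798319201} \approx 250.46$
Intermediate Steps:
$V{\left(Z,d \right)} = Z^{2} + Z d$
$p = \frac{5}{107}$ ($p = \frac{5}{-9 + \left(\left(-4\right) 5 \left(-4\right) + 6^{2}\right)} = \frac{5}{-9 + \left(\left(-20\right) \left(-4\right) + 36\right)} = \frac{5}{-9 + \left(80 + 36\right)} = \frac{5}{-9 + 116} = \frac{5}{107} \approx 0.046729$)
$c{\left(E \right)} = 4 - 10 E^{2}$ ($c{\left(E \right)} = E \left(E + E\right) \left(-5\right) + 4 = E 2 E \left(-5\right) + 4 = 2 E^{2} \left(-5\right) + 4 = - 10 E^{2} + 4 = 4 - 10 E^{2}$)
$c^{4}{\left(p \right)} = \left(4 - 10 \left(\frac{5}{107}\right)^{2}\right)^{4} = \left(4 - \frac{250}{11449}\right)^{4} = \left(\frac{45546}{11449}\right)^{4} = \frac{4303293497113629456}{17181861798319201}$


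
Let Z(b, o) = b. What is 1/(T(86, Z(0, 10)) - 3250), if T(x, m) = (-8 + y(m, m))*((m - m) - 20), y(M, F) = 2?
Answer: -1/3130 ≈ -0.00031949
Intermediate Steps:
T(x, m) = 120 (T(x, m) = (-8 + 2)*((m - m) - 20) = -6*(0 - 20) = -6*(-20) = 120)
1/(T(86, Z(0, 10)) - 3250) = 1/(120 - 3250) = 1/(-3130) = -1/3130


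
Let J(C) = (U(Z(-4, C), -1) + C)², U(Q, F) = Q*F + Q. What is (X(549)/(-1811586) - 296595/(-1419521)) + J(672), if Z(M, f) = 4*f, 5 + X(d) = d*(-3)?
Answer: 82949063995190219/183684597879 ≈ 4.5158e+5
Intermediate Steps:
X(d) = -5 - 3*d (X(d) = -5 + d*(-3) = -5 - 3*d)
U(Q, F) = Q + F*Q (U(Q, F) = F*Q + Q = Q + F*Q)
J(C) = C² (J(C) = ((4*C)*(1 - 1) + C)² = ((4*C)*0 + C)² = (0 + C)² = C²)
(X(549)/(-1811586) - 296595/(-1419521)) + J(672) = ((-5 - 3*549)/(-1811586) - 296595/(-1419521)) + 672² = ((-5 - 1647)*(-1/1811586) - 296595*(-1/1419521)) + 451584 = (-1652*(-1/1811586) + 296595/1419521) + 451584 = (118/129399 + 296595/1419521) + 451584 = 38546599883/183684597879 + 451584 = 82949063995190219/183684597879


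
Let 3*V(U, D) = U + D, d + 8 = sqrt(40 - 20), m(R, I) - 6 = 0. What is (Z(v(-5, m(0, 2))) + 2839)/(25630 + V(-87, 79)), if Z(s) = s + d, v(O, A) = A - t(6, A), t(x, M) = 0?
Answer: 8511/76882 + 3*sqrt(5)/38441 ≈ 0.11088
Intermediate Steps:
m(R, I) = 6 (m(R, I) = 6 + 0 = 6)
d = -8 + 2*sqrt(5) (d = -8 + sqrt(40 - 20) = -8 + sqrt(20) = -8 + 2*sqrt(5) ≈ -3.5279)
v(O, A) = A (v(O, A) = A - 1*0 = A + 0 = A)
V(U, D) = D/3 + U/3 (V(U, D) = (U + D)/3 = (D + U)/3 = D/3 + U/3)
Z(s) = -8 + s + 2*sqrt(5) (Z(s) = s + (-8 + 2*sqrt(5)) = -8 + s + 2*sqrt(5))
(Z(v(-5, m(0, 2))) + 2839)/(25630 + V(-87, 79)) = ((-8 + 6 + 2*sqrt(5)) + 2839)/(25630 + ((1/3)*79 + (1/3)*(-87))) = ((-2 + 2*sqrt(5)) + 2839)/(25630 + (79/3 - 29)) = (2837 + 2*sqrt(5))/(25630 - 8/3) = (2837 + 2*sqrt(5))/(76882/3) = (2837 + 2*sqrt(5))*(3/76882) = 8511/76882 + 3*sqrt(5)/38441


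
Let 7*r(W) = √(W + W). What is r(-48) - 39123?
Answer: -39123 + 4*I*√6/7 ≈ -39123.0 + 1.3997*I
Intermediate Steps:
r(W) = √2*√W/7 (r(W) = √(W + W)/7 = √(2*W)/7 = (√2*√W)/7 = √2*√W/7)
r(-48) - 39123 = √2*√(-48)/7 - 39123 = √2*(4*I*√3)/7 - 39123 = 4*I*√6/7 - 39123 = -39123 + 4*I*√6/7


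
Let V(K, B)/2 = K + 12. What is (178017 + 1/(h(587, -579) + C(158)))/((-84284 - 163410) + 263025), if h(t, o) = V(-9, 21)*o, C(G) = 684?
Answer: 496667429/42773490 ≈ 11.612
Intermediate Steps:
V(K, B) = 24 + 2*K (V(K, B) = 2*(K + 12) = 2*(12 + K) = 24 + 2*K)
h(t, o) = 6*o (h(t, o) = (24 + 2*(-9))*o = (24 - 18)*o = 6*o)
(178017 + 1/(h(587, -579) + C(158)))/((-84284 - 163410) + 263025) = (178017 + 1/(6*(-579) + 684))/((-84284 - 163410) + 263025) = (178017 + 1/(-3474 + 684))/(-247694 + 263025) = (178017 + 1/(-2790))/15331 = (178017 - 1/2790)*(1/15331) = (496667429/2790)*(1/15331) = 496667429/42773490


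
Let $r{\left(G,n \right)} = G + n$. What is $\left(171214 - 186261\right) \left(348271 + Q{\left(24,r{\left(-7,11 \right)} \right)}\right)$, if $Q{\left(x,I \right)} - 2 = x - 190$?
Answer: $-5237966029$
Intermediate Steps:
$Q{\left(x,I \right)} = -188 + x$ ($Q{\left(x,I \right)} = 2 + \left(x - 190\right) = 2 + \left(-190 + x\right) = -188 + x$)
$\left(171214 - 186261\right) \left(348271 + Q{\left(24,r{\left(-7,11 \right)} \right)}\right) = \left(171214 - 186261\right) \left(348271 + \left(-188 + 24\right)\right) = - 15047 \left(348271 - 164\right) = \left(-15047\right) 348107 = -5237966029$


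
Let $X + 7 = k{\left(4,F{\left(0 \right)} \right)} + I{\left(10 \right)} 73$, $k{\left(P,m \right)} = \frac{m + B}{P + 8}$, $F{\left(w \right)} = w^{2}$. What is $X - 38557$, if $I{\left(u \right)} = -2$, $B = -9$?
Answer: $- \frac{154843}{4} \approx -38711.0$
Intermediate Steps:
$k{\left(P,m \right)} = \frac{-9 + m}{8 + P}$ ($k{\left(P,m \right)} = \frac{m - 9}{P + 8} = \frac{-9 + m}{8 + P}$)
$X = - \frac{615}{4}$ ($X = -7 - \left(146 - \frac{-9 + 0^{2}}{8 + 4}\right) = -7 - \left(146 - \frac{-9 + 0}{12}\right) = -7 + \left(\frac{1}{12} \left(-9\right) - 146\right) = -7 - \frac{587}{4} = - \frac{615}{4} \approx -153.75$)
$X - 38557 = - \frac{615}{4} - 38557 = - \frac{154843}{4}$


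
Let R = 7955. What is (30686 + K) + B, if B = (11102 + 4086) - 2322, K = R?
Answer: 51507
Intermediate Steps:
K = 7955
B = 12866 (B = 15188 - 2322 = 12866)
(30686 + K) + B = (30686 + 7955) + 12866 = 38641 + 12866 = 51507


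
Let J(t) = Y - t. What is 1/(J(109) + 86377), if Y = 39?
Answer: 1/86307 ≈ 1.1587e-5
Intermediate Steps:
J(t) = 39 - t
1/(J(109) + 86377) = 1/((39 - 1*109) + 86377) = 1/((39 - 109) + 86377) = 1/(-70 + 86377) = 1/86307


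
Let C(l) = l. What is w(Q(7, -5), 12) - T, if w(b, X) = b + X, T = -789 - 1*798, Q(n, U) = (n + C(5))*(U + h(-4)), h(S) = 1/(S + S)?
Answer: 3075/2 ≈ 1537.5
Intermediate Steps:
h(S) = 1/(2*S)
Q(n, U) = (5 + n)*(-⅛ + U) (Q(n, U) = (n + 5)*(U + (½)/(-4)) = (5 + n)*(U + (½)*(-¼)) = (5 + n)*(U - ⅛) = (5 + n)*(-⅛ + U))
T = -1587 (T = -789 - 798 = -1587)
w(b, X) = X + b
w(Q(7, -5), 12) - T = (12 + (-5/8 + 5*(-5) - ⅛*7 - 5*7)) - 1*(-1587) = (12 + (-5/8 - 25 - 7/8 - 35)) + 1587 = (12 - 123/2) + 1587 = -99/2 + 1587 = 3075/2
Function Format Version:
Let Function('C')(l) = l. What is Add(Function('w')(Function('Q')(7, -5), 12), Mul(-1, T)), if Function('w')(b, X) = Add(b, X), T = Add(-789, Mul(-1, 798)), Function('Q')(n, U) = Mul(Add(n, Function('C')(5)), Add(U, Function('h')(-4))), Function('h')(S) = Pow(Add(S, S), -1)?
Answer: Rational(3075, 2) ≈ 1537.5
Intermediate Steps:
Function('h')(S) = Mul(Rational(1, 2), Pow(S, -1)) (Function('h')(S) = Pow(Mul(2, S), -1) = Mul(Rational(1, 2), Pow(S, -1)))
Function('Q')(n, U) = Mul(Add(5, n), Add(Rational(-1, 8), U)) (Function('Q')(n, U) = Mul(Add(n, 5), Add(U, Mul(Rational(1, 2), Pow(-4, -1)))) = Mul(Add(5, n), Add(U, Mul(Rational(1, 2), Rational(-1, 4)))) = Mul(Add(5, n), Add(U, Rational(-1, 8))) = Mul(Add(5, n), Add(Rational(-1, 8), U)))
T = -1587 (T = Add(-789, -798) = -1587)
Function('w')(b, X) = Add(X, b)
Add(Function('w')(Function('Q')(7, -5), 12), Mul(-1, T)) = Add(Add(12, Add(Rational(-5, 8), Mul(5, -5), Mul(Rational(-1, 8), 7), Mul(-5, 7))), Mul(-1, -1587)) = Add(Add(12, Add(Rational(-5, 8), -25, Rational(-7, 8), -35)), 1587) = Add(Add(12, Rational(-123, 2)), 1587) = Add(Rational(-99, 2), 1587) = Rational(3075, 2)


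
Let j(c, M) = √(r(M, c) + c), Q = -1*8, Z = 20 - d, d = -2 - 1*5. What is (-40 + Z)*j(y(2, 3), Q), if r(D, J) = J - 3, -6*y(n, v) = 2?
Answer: -13*I*√33/3 ≈ -24.893*I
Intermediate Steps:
d = -7 (d = -2 - 5 = -7)
y(n, v) = -⅓ (y(n, v) = -⅙*2 = -⅓)
Z = 27 (Z = 20 - 1*(-7) = 20 + 7 = 27)
r(D, J) = -3 + J
Q = -8
j(c, M) = √(-3 + 2*c) (j(c, M) = √((-3 + c) + c) = √(-3 + 2*c))
(-40 + Z)*j(y(2, 3), Q) = (-40 + 27)*√(-3 + 2*(-⅓)) = -13*√(-3 - ⅔) = -13*I*√33/3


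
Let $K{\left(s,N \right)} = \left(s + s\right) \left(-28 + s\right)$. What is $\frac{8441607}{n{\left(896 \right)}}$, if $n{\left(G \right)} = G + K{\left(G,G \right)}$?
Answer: $\frac{2813869}{518784} \approx 5.424$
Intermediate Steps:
$K{\left(s,N \right)} = 2 s \left(-28 + s\right)$
$n{\left(G \right)} = G + 2 G \left(-28 + G\right)$
$\frac{8441607}{n{\left(896 \right)}} = \frac{8441607}{896 \left(-55 + 2 \cdot 896\right)} = \frac{8441607}{896 \left(-55 + 1792\right)} = \frac{8441607}{896 \cdot 1737} = \frac{8441607}{1556352} = 8441607 \cdot \frac{1}{1556352} = \frac{2813869}{518784}$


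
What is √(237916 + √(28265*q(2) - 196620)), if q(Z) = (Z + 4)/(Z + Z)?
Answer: √(951664 + 2*I*√616890)/2 ≈ 487.77 + 0.40256*I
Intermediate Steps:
q(Z) = (4 + Z)/(2*Z) (q(Z) = (4 + Z)/((2*Z)) = (4 + Z)*(1/(2*Z)) = (4 + Z)/(2*Z))
√(237916 + √(28265*q(2) - 196620)) = √(237916 + √(28265*((½)*(4 + 2)/2) - 196620)) = √(237916 + √(28265*((½)*(½)*6) - 196620)) = √(237916 + √(28265*(3/2) - 196620)) = √(237916 + √(84795/2 - 196620)) = √(237916 + √(-308445/2)) = √(237916 + I*√616890/2)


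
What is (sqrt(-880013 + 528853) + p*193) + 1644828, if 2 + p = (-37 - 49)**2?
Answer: 3071870 + 2*I*sqrt(87790) ≈ 3.0719e+6 + 592.59*I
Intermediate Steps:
p = 7394 (p = -2 + (-37 - 49)**2 = -2 + (-86)**2 = -2 + 7396 = 7394)
(sqrt(-880013 + 528853) + p*193) + 1644828 = (sqrt(-880013 + 528853) + 7394*193) + 1644828 = (sqrt(-351160) + 1427042) + 1644828 = (2*I*sqrt(87790) + 1427042) + 1644828 = (1427042 + 2*I*sqrt(87790)) + 1644828 = 3071870 + 2*I*sqrt(87790)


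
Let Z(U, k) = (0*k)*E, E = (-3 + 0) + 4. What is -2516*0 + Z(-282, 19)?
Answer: 0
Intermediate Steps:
E = 1 (E = -3 + 4 = 1)
Z(U, k) = 0 (Z(U, k) = (0*k)*1 = 0*1 = 0)
-2516*0 + Z(-282, 19) = -2516*0 + 0 = 0 + 0 = 0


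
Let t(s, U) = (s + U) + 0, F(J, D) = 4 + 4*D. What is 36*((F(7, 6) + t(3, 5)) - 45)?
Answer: -324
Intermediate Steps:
t(s, U) = U + s (t(s, U) = (U + s) + 0 = U + s)
36*((F(7, 6) + t(3, 5)) - 45) = 36*(((4 + 4*6) + (5 + 3)) - 45) = 36*(((4 + 24) + 8) - 45) = 36*((28 + 8) - 45) = 36*(36 - 45) = 36*(-9) = -324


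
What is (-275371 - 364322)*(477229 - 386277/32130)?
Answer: -21369065207411/70 ≈ -3.0527e+11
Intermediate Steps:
(-275371 - 364322)*(477229 - 386277/32130) = -639693*(477229 - 386277*1/32130) = -639693*(477229 - 128759/10710) = -639693*5110993831/10710 = -21369065207411/70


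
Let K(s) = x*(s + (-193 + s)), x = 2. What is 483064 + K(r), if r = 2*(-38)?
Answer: 482374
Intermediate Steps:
r = -76
K(s) = -386 + 4*s (K(s) = 2*(s + (-193 + s)) = 2*(-193 + 2*s) = -386 + 4*s)
483064 + K(r) = 483064 + (-386 + 4*(-76)) = 483064 + (-386 - 304) = 483064 - 690 = 482374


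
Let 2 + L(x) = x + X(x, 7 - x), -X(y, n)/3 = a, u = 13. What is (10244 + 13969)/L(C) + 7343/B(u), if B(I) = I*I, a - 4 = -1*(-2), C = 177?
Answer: 5244848/26533 ≈ 197.67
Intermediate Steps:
a = 6 (a = 4 - 1*(-2) = 4 + 2 = 6)
X(y, n) = -18 (X(y, n) = -3*6 = -18)
B(I) = I**2
L(x) = -20 + x (L(x) = -2 + (x - 18) = -2 + (-18 + x) = -20 + x)
(10244 + 13969)/L(C) + 7343/B(u) = (10244 + 13969)/(-20 + 177) + 7343/(13**2) = 24213/157 + 7343/169 = 5244848/26533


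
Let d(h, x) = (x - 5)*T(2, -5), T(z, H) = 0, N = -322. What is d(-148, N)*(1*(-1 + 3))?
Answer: 0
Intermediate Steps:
d(h, x) = 0 (d(h, x) = (x - 5)*0 = (-5 + x)*0 = 0)
d(-148, N)*(1*(-1 + 3)) = 0*(1*(-1 + 3)) = 0*(1*2) = 0*2 = 0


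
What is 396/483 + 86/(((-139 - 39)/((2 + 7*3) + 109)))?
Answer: -902088/14329 ≈ -62.955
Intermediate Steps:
396/483 + 86/(((-139 - 39)/((2 + 7*3) + 109))) = 396*(1/483) + 86/((-178/((2 + 21) + 109))) = 132/161 + 86/((-178/(23 + 109))) = 132/161 + 86/((-178/132)) = 132/161 + 86/((-178*1/132)) = 132/161 + 86/(-89/66) = 132/161 + 86*(-66/89) = 132/161 - 5676/89 = -902088/14329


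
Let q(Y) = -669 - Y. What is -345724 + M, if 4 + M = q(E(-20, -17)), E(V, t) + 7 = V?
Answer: -346370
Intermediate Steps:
E(V, t) = -7 + V
M = -646 (M = -4 + (-669 - (-7 - 20)) = -4 + (-669 - 1*(-27)) = -4 + (-669 + 27) = -4 - 642 = -646)
-345724 + M = -345724 - 646 = -346370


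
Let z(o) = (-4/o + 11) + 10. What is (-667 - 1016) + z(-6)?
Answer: -4984/3 ≈ -1661.3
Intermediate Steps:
z(o) = 21 - 4/o (z(o) = (11 - 4/o) + 10 = 21 - 4/o)
(-667 - 1016) + z(-6) = (-667 - 1016) + (21 - 4/(-6)) = -1683 + (21 - 4*(-1/6)) = -1683 + (21 + 2/3) = -1683 + 65/3 = -4984/3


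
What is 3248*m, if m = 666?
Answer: 2163168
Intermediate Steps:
3248*m = 3248*666 = 2163168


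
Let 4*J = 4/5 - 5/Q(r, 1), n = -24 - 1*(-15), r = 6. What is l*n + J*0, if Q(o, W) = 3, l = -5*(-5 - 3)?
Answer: -360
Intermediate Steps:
l = 40 (l = -5*(-8) = 40)
n = -9 (n = -24 + 15 = -9)
J = -13/60 (J = (4/5 - 5/3)/4 = (1/4)*(-13/15) = -13/60 ≈ -0.21667)
l*n + J*0 = 40*(-9) - 13/60*0 = -360 + 0 = -360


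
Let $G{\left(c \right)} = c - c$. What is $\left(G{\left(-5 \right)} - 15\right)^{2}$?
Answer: $225$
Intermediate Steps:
$G{\left(c \right)} = 0$
$\left(G{\left(-5 \right)} - 15\right)^{2} = \left(0 - 15\right)^{2} = \left(-15\right)^{2} = 225$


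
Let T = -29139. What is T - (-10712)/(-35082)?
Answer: -511132555/17541 ≈ -29139.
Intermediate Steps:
T - (-10712)/(-35082) = -29139 - (-10712)/(-35082) = -29139 - (-10712)*(-1)/35082 = -29139 - 1*5356/17541 = -29139 - 5356/17541 = -511132555/17541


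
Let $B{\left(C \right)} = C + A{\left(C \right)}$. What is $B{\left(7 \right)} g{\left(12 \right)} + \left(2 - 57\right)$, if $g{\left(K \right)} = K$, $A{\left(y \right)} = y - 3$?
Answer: $77$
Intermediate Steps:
$A{\left(y \right)} = -3 + y$
$B{\left(C \right)} = -3 + 2 C$ ($B{\left(C \right)} = C + \left(-3 + C\right) = -3 + 2 C$)
$B{\left(7 \right)} g{\left(12 \right)} + \left(2 - 57\right) = \left(-3 + 2 \cdot 7\right) 12 + \left(2 - 57\right) = \left(-3 + 14\right) 12 + \left(2 - 57\right) = 11 \cdot 12 - 55 = 132 - 55 = 77$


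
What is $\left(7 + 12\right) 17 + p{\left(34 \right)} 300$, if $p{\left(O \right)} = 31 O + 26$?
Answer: $324323$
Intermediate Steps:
$p{\left(O \right)} = 26 + 31 O$
$\left(7 + 12\right) 17 + p{\left(34 \right)} 300 = \left(7 + 12\right) 17 + \left(26 + 31 \cdot 34\right) 300 = 19 \cdot 17 + \left(26 + 1054\right) 300 = 323 + 1080 \cdot 300 = 323 + 324000 = 324323$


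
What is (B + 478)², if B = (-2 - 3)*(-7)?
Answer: 263169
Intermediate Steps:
B = 35 (B = -5*(-7) = 35)
(B + 478)² = (35 + 478)² = 513² = 263169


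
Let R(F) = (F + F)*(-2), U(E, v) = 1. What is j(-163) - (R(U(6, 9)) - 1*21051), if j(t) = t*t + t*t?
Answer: 74193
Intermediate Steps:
j(t) = 2*t² (j(t) = t² + t² = 2*t²)
R(F) = -4*F (R(F) = (2*F)*(-2) = -4*F)
j(-163) - (R(U(6, 9)) - 1*21051) = 2*(-163)² - (-4*1 - 1*21051) = 2*26569 - (-4 - 21051) = 53138 - 1*(-21055) = 53138 + 21055 = 74193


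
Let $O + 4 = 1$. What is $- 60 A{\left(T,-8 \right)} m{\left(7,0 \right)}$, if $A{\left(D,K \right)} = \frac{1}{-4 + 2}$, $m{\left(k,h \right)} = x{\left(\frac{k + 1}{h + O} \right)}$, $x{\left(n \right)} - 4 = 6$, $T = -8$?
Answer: $300$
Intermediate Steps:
$O = -3$ ($O = -4 + 1 = -3$)
$x{\left(n \right)} = 10$ ($x{\left(n \right)} = 4 + 6 = 10$)
$m{\left(k,h \right)} = 10$
$A{\left(D,K \right)} = - \frac{1}{2}$ ($A{\left(D,K \right)} = \frac{1}{-2} = - \frac{1}{2}$)
$- 60 A{\left(T,-8 \right)} m{\left(7,0 \right)} = \left(-60\right) \left(- \frac{1}{2}\right) 10 = 30 \cdot 10 = 300$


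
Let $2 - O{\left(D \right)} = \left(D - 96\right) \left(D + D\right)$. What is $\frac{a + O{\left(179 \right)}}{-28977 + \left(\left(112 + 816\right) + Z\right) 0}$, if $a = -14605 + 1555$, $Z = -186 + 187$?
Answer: $\frac{14254}{9659} \approx 1.4757$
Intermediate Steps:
$Z = 1$
$O{\left(D \right)} = 2 - 2 D \left(-96 + D\right)$ ($O{\left(D \right)} = 2 - \left(D - 96\right) \left(D + D\right) = 2 - \left(-96 + D\right) 2 D = 2 - 2 D \left(-96 + D\right)$)
$a = -13050$
$\frac{a + O{\left(179 \right)}}{-28977 + \left(\left(112 + 816\right) + Z\right) 0} = \frac{-13050 + \left(2 - 2 \cdot 179^{2} + 192 \cdot 179\right)}{-28977 + \left(\left(112 + 816\right) + 1\right) 0} = \frac{-13050 + \left(2 - 64082 + 34368\right)}{-28977 + \left(928 + 1\right) 0} = \frac{-13050 + \left(2 - 64082 + 34368\right)}{-28977 + 929 \cdot 0} = \frac{-13050 - 29712}{-28977 + 0} = - \frac{42762}{-28977} = \left(-42762\right) \left(- \frac{1}{28977}\right) = \frac{14254}{9659}$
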